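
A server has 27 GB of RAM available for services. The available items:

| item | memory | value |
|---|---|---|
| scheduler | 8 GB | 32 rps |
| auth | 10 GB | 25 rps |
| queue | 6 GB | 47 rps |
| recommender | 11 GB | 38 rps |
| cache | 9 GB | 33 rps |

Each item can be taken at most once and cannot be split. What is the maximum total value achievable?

118 rps

Check high-value combinations within 27 GB:
- queue+recommender+cache: memory 6+11+9=26, value 47+38+33=118
- scheduler+queue+recommender: memory 8+6+11=25, value 32+47+38=117
- scheduler+queue+cache: memory 8+6+9=23, value 32+47+33=112
- auth+queue+recommender: memory 10+6+11=27, value 25+47+38=110
Best: 118 rps.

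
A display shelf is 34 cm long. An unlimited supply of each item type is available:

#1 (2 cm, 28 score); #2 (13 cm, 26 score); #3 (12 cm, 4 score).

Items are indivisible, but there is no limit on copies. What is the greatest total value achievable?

476 score

Best value-per-unit is #1 at 28/2, and filling with it alone uses length 17×2=34. No mix of the others beats 17×28 = 476.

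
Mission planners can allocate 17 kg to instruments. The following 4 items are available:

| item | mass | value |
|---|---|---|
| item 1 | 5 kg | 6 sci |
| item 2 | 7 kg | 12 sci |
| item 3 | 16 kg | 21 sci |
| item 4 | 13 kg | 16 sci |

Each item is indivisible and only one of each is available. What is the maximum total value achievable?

Check high-value combinations within 17 kg:
- item 3: mass 16, value 21
- item 1+item 2: mass 5+7=12, value 6+12=18
- item 4: mass 13, value 16
- item 2: mass 7, value 12
- item 1: mass 5, value 6
Best: 21 sci.

21 sci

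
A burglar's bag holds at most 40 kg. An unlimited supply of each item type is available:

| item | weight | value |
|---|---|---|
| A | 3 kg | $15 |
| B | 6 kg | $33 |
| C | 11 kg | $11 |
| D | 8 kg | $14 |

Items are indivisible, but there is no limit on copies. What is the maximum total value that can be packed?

$213

Best value-per-unit is B at 33/6; filling with it alone gives 6×33 = 198.
Optimal mix: 1×A + 6×B → weight 39, value 213.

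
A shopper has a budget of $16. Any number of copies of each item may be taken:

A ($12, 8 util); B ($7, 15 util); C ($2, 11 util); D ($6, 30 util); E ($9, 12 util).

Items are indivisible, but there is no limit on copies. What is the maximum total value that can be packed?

88 util

Best value-per-unit is C at 11/2, and filling with it alone uses cost 8×2=16. No mix of the others beats 8×11 = 88.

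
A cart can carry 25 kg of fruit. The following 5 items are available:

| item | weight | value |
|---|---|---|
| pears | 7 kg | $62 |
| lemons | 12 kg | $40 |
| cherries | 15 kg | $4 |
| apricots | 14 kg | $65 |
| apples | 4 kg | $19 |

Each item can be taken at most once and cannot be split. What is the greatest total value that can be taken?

$146

Check high-value combinations within 25 kg:
- pears+apricots+apples: weight 7+14+4=25, value 62+65+19=146
- pears+apricots: weight 7+14=21, value 62+65=127
- pears+lemons+apples: weight 7+12+4=23, value 62+40+19=121
- pears+lemons: weight 7+12=19, value 62+40=102
- apricots+apples: weight 14+4=18, value 65+19=84
Best: $146.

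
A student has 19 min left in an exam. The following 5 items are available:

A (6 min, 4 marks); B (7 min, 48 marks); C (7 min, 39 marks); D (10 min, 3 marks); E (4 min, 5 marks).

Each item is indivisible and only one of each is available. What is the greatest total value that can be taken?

Check high-value combinations within 19 min:
- B+C+E: time 7+7+4=18, value 48+39+5=92
- B+C: time 7+7=14, value 48+39=87
- A+B+E: time 6+7+4=17, value 4+48+5=57
- B+E: time 7+4=11, value 48+5=53
- A+B: time 6+7=13, value 4+48=52
Best: 92 marks.

92 marks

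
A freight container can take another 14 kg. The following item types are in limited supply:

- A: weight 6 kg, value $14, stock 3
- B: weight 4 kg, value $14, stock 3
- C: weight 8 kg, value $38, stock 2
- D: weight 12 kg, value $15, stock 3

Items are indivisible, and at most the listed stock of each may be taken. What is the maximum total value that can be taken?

$52

Best selections within weight 14 and stock limits:
- 1×B + 1×C: weight 12, value 52
- 1×A + 1×C: weight 14, value 52
Best: $52.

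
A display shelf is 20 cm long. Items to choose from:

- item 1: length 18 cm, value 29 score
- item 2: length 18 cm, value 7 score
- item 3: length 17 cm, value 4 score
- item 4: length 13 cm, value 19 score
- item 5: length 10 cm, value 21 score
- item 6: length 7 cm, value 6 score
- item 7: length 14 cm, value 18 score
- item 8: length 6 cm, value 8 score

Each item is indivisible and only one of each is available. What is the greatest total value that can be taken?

Check high-value combinations within 20 cm:
- item 5+item 8: length 10+6=16, value 21+8=29
- item 1: length 18, value 29
- item 5+item 6: length 10+7=17, value 21+6=27
Best: 29 score.

29 score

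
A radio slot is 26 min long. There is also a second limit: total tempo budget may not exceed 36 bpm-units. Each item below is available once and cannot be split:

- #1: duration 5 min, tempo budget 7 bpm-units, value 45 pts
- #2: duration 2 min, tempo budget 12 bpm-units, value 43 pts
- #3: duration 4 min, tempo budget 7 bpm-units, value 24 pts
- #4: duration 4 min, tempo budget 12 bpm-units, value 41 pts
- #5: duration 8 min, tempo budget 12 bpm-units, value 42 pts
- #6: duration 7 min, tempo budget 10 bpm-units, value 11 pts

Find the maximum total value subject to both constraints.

Feasible sets respecting both limits:
- #1+#2+#5: duration 15, tempo budget 31, value 130
- #1+#2+#4: duration 11, tempo budget 31, value 129
- #1+#4+#5: duration 17, tempo budget 31, value 128
Best: 130 pts.

130 pts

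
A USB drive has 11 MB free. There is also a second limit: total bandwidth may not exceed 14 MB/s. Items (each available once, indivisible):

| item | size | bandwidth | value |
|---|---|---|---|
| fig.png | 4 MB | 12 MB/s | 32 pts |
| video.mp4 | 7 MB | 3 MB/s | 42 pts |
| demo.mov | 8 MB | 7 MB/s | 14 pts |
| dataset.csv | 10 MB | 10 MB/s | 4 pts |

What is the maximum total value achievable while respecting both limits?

42 pts

Feasible sets respecting both limits:
- video.mp4: size 7, bandwidth 3, value 42
- fig.png: size 4, bandwidth 12, value 32
- demo.mov: size 8, bandwidth 7, value 14
Best: 42 pts.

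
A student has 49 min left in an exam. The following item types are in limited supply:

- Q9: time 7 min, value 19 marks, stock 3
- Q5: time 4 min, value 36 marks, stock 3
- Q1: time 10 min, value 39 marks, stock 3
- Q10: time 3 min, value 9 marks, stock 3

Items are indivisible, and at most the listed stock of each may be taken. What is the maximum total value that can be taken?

Best selections within time 49 and stock limits:
- 1×Q9 + 3×Q5 + 3×Q1: time 49, value 244
- 3×Q5 + 3×Q1 + 2×Q10: time 48, value 243
- 3×Q5 + 3×Q1 + 1×Q10: time 45, value 234
Best: 244 marks.

244 marks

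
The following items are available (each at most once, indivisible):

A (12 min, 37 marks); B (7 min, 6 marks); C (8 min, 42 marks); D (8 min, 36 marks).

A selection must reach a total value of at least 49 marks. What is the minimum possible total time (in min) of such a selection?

Subsets with value ≥ 49, sorted by total time:
- C+D: time 16, value 78
- A+C: time 20, value 79
- A+D: time 20, value 73
- B+C+D: time 23, value 84
Minimum time: 16 min.

16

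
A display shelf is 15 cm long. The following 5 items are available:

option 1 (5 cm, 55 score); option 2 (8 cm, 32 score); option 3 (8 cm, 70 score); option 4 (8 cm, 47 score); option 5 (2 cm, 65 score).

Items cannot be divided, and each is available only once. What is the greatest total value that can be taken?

190 score

This is a 0/1 knapsack; check combinations near the capacity.
- option 1+option 3+option 5: length 5+8+2=15, value 55+70+65=190
- option 1+option 4+option 5: length 5+8+2=15, value 55+47+65=167
- option 1+option 2+option 5: length 5+8+2=15, value 55+32+65=152
- option 3+option 5: length 8+2=10, value 70+65=135
- option 1+option 3: length 5+8=13, value 55+70=125
Best: 190 score.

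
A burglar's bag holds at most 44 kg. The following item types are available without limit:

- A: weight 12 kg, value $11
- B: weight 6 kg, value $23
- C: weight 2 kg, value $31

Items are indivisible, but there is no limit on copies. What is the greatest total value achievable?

Best value-per-unit is C at 31/2, and filling with it alone uses weight 22×2=44. No mix of the others beats 22×31 = 682.

$682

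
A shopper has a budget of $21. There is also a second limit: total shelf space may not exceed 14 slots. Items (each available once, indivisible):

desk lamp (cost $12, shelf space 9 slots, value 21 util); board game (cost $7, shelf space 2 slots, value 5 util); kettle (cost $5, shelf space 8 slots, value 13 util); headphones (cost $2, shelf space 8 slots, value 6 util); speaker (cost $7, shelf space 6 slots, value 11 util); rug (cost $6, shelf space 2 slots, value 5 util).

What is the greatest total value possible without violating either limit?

26 util

Feasible sets respecting both limits:
- desk lamp+board game: cost 19, shelf space 11, value 26
- desk lamp+rug: cost 18, shelf space 11, value 26
- kettle+speaker: cost 12, shelf space 14, value 24
Best: 26 util.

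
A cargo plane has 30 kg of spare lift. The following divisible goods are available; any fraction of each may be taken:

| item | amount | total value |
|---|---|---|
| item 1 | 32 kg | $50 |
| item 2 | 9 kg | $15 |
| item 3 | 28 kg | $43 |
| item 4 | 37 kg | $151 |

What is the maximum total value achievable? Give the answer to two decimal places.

Take in order of value per unit:
- item 4 (151/37 per unit): 30 of 37 → value 30×151/37 = 122.4324, running total 122.43
Total 122.43.

122.43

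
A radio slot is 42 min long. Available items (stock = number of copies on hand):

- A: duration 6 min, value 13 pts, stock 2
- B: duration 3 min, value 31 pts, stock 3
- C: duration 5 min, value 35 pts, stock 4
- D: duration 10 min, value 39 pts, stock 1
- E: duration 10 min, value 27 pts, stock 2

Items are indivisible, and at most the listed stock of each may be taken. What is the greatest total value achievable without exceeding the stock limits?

272 pts

Best selections within duration 42 and stock limits:
- 3×B + 4×C + 1×D: duration 39, value 272
- 3×B + 4×C + 1×E: duration 39, value 260
Best: 272 pts.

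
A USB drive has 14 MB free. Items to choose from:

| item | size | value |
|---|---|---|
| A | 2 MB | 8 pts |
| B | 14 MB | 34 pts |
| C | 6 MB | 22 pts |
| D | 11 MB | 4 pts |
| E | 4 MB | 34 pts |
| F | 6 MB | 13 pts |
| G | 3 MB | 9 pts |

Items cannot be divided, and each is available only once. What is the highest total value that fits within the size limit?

Check high-value combinations within 14 MB:
- C+E+G: size 6+4+3=13, value 22+34+9=65
- A+C+E: size 2+6+4=12, value 8+22+34=64
- C+E: size 6+4=10, value 22+34=56
- E+F+G: size 4+6+3=13, value 34+13+9=56
Best: 65 pts.

65 pts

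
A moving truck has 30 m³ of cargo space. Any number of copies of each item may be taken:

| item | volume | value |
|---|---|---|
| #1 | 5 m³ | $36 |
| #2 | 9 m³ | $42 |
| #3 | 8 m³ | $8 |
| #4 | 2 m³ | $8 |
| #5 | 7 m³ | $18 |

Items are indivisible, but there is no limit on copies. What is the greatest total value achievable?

Best value-per-unit is #1 at 36/5, and filling with it alone uses volume 6×5=30. No mix of the others beats 6×36 = 216.

$216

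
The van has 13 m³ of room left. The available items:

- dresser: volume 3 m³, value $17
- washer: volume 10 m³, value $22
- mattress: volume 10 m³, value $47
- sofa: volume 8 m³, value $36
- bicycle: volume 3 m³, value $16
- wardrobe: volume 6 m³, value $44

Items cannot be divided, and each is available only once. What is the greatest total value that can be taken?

$77

Check high-value combinations within 13 m³:
- dresser+bicycle+wardrobe: volume 3+3+6=12, value 17+16+44=77
- dresser+mattress: volume 3+10=13, value 17+47=64
- mattress+bicycle: volume 10+3=13, value 47+16=63
- dresser+wardrobe: volume 3+6=9, value 17+44=61
- bicycle+wardrobe: volume 3+6=9, value 16+44=60
Best: $77.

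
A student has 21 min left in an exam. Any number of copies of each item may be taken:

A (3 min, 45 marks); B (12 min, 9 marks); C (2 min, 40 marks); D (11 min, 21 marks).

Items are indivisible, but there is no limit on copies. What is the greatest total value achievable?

Best value-per-unit is C at 40/2; filling with it alone gives 10×40 = 400.
Optimal mix: 1×A + 9×C → time 21, value 405.

405 marks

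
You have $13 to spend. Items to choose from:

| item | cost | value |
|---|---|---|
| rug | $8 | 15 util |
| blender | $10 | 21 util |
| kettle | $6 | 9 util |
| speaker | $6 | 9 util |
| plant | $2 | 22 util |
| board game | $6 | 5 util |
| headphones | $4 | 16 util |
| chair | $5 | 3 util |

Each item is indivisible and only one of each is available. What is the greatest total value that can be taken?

Check high-value combinations within $13:
- kettle+plant+headphones: cost 6+2+4=12, value 9+22+16=47
- speaker+plant+headphones: cost 6+2+4=12, value 9+22+16=47
- blender+plant: cost 10+2=12, value 21+22=43
- plant+board game+headphones: cost 2+6+4=12, value 22+5+16=43
- plant+headphones+chair: cost 2+4+5=11, value 22+16+3=41
Best: 47 util.

47 util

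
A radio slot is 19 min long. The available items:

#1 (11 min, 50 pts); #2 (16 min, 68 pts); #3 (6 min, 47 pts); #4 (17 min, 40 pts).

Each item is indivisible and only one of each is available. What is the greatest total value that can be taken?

Check high-value combinations within 19 min:
- #1+#3: duration 11+6=17, value 50+47=97
- #2: duration 16, value 68
- #1: duration 11, value 50
- #3: duration 6, value 47
Best: 97 pts.

97 pts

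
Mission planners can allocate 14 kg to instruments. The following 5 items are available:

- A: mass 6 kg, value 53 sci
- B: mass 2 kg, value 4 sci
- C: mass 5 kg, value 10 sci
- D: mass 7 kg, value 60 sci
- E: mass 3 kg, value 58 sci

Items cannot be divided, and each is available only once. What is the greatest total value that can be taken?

122 sci

This is a 0/1 knapsack; check combinations near the capacity.
- B+D+E: mass 2+7+3=12, value 4+60+58=122
- A+C+E: mass 6+5+3=14, value 53+10+58=121
- D+E: mass 7+3=10, value 60+58=118
Best: 122 sci.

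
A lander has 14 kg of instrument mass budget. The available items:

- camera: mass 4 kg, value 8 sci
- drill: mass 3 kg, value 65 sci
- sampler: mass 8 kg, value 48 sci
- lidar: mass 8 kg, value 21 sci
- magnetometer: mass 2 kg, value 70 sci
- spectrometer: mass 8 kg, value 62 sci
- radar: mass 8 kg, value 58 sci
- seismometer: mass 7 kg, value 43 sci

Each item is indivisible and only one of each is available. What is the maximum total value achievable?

Check high-value combinations within 14 kg:
- drill+magnetometer+spectrometer: mass 3+2+8=13, value 65+70+62=197
- drill+magnetometer+radar: mass 3+2+8=13, value 65+70+58=193
- drill+sampler+magnetometer: mass 3+8+2=13, value 65+48+70=183
- drill+magnetometer+seismometer: mass 3+2+7=12, value 65+70+43=178
Best: 197 sci.

197 sci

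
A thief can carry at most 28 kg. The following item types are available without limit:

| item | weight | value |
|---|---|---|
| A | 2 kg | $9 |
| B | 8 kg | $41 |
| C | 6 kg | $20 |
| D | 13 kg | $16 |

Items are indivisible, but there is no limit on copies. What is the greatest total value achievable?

Best value-per-unit is B at 41/8; filling with it alone gives 3×41 = 123.
Optimal mix: 2×A + 3×B → weight 28, value 141.

$141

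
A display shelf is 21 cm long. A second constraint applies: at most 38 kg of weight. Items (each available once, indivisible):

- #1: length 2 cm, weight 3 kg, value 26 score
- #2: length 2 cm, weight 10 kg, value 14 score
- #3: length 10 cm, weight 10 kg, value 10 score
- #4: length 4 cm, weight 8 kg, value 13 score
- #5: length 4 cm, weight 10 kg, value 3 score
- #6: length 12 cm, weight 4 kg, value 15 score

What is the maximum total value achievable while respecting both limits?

68 score

Feasible sets respecting both limits:
- #1+#2+#4+#6: length 20, weight 25, value 68
- #1+#2+#3+#4: length 18, weight 31, value 63
- #1+#2+#5+#6: length 20, weight 27, value 58
- #1+#2+#4+#5: length 12, weight 31, value 56
Best: 68 score.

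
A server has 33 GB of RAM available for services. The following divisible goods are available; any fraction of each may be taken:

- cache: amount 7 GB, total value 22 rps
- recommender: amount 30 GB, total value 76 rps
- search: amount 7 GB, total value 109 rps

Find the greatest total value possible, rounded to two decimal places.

Take in order of value per unit:
- search (109/7 per unit): all 7 → value 109, running total 109.00
- cache (22/7 per unit): all 7 → value 22, running total 131.00
- recommender (76/30 per unit): 19 of 30 → value 19×76/30 = 48.1333, running total 179.13
Total 179.13.

179.13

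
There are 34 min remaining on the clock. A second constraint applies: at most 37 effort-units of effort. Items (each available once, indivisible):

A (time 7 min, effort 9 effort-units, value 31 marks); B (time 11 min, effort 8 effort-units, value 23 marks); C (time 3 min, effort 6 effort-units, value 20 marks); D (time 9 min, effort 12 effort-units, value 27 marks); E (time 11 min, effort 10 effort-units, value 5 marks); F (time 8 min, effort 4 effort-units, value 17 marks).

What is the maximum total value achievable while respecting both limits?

Feasible sets respecting both limits:
- A+B+C+D: time 30, effort 35, value 101
- A+C+D+F: time 27, effort 31, value 95
- A+B+C+F: time 29, effort 27, value 91
Best: 101 marks.

101 marks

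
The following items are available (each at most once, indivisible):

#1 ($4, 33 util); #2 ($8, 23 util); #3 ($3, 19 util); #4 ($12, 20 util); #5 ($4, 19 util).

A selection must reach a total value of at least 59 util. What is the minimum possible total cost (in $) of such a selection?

11

Subsets with value ≥ 59, sorted by total cost:
- #1+#3+#5: cost 11, value 71
- #1+#2+#3: cost 15, value 75
- #2+#3+#5: cost 15, value 61
Minimum cost: 11 $.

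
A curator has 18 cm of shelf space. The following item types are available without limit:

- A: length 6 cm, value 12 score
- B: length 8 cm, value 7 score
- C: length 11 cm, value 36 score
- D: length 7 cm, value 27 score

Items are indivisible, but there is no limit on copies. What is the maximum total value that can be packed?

63 score

Best value-per-unit is D at 27/7; filling with it alone gives 2×27 = 54.
Optimal mix: 1×C + 1×D → length 18, value 63.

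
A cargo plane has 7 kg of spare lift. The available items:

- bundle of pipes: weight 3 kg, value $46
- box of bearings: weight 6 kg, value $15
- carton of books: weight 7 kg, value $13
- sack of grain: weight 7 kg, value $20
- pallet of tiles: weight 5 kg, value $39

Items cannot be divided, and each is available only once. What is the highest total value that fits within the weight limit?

$46

Check high-value combinations within 7 kg:
- bundle of pipes: weight 3, value 46
- pallet of tiles: weight 5, value 39
- sack of grain: weight 7, value 20
Best: $46.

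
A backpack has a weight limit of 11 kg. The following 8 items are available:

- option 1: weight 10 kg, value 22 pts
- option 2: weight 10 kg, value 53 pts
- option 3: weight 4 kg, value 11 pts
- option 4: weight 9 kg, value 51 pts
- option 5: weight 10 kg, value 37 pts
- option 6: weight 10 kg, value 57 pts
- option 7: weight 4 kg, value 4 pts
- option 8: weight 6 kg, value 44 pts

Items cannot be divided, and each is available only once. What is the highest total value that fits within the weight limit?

57 pts

Check high-value combinations within 11 kg:
- option 6: weight 10, value 57
- option 3+option 8: weight 4+6=10, value 11+44=55
- option 2: weight 10, value 53
- option 4: weight 9, value 51
- option 7+option 8: weight 4+6=10, value 4+44=48
Best: 57 pts.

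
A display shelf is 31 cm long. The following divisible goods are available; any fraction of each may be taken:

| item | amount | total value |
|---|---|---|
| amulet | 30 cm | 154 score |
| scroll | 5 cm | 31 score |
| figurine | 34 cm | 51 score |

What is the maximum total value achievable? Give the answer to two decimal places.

164.47

Take in order of value per unit:
- scroll (31/5 per unit): all 5 → value 31, running total 31.00
- amulet (154/30 per unit): 26 of 30 → value 26×154/30 = 133.4667, running total 164.47
Total 164.47.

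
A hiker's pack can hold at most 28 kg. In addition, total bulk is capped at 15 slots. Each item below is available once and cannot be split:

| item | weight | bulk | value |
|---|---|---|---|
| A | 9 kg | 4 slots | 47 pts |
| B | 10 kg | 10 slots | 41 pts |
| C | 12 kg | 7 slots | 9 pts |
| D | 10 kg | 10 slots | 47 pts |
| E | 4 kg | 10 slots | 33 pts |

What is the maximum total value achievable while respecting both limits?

94 pts

Feasible sets respecting both limits:
- A+D: weight 19, bulk 14, value 94
- A+B: weight 19, bulk 14, value 88
- A+E: weight 13, bulk 14, value 80
- A+C: weight 21, bulk 11, value 56
Best: 94 pts.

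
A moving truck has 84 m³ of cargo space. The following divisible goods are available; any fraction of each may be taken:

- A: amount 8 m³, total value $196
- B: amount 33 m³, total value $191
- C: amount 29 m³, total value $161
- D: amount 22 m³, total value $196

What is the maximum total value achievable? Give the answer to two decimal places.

699.59

Take in order of value per unit:
- A (196/8 per unit): all 8 → value 196, running total 196.00
- D (196/22 per unit): all 22 → value 196, running total 392.00
- B (191/33 per unit): all 33 → value 191, running total 583.00
- C (161/29 per unit): 21 of 29 → value 21×161/29 = 116.5862, running total 699.59
Total 699.59.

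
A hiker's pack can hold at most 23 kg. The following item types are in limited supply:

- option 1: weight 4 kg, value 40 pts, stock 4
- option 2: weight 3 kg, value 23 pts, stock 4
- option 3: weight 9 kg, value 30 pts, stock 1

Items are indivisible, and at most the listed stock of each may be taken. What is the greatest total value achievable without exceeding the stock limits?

Best selections within weight 23 and stock limits:
- 4×option 1 + 2×option 2: weight 22, value 206
- 3×option 1 + 3×option 2: weight 21, value 189
- 4×option 1 + 1×option 2: weight 19, value 183
Best: 206 pts.

206 pts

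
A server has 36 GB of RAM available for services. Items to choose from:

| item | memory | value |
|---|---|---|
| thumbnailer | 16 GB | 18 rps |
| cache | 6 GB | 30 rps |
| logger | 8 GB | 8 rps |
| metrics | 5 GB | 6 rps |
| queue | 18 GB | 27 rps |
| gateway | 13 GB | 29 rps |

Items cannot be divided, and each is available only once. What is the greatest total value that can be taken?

Check high-value combinations within 36 GB:
- thumbnailer+cache+gateway: memory 16+6+13=35, value 18+30+29=77
- cache+logger+metrics+gateway: memory 6+8+5+13=32, value 30+8+6+29=73
- cache+logger+gateway: memory 6+8+13=27, value 30+8+29=67
- cache+metrics+gateway: memory 6+5+13=24, value 30+6+29=65
Best: 77 rps.

77 rps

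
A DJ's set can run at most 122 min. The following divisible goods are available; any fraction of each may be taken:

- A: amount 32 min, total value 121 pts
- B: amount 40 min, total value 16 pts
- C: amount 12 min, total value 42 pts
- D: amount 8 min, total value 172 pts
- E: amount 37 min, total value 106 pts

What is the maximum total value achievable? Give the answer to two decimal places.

454.20

Take in order of value per unit:
- D (172/8 per unit): all 8 → value 172, running total 172.00
- A (121/32 per unit): all 32 → value 121, running total 293.00
- C (42/12 per unit): all 12 → value 42, running total 335.00
- E (106/37 per unit): all 37 → value 106, running total 441.00
- B (16/40 per unit): 33 of 40 → value 33×16/40 = 13.2000, running total 454.20
Total 454.20.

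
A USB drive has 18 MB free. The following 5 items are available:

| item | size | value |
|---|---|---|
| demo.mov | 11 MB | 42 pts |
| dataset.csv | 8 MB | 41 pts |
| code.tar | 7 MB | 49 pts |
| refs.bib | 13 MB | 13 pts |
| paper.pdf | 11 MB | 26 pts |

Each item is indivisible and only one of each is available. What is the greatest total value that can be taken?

Check high-value combinations within 18 MB:
- demo.mov+code.tar: size 11+7=18, value 42+49=91
- dataset.csv+code.tar: size 8+7=15, value 41+49=90
- code.tar+paper.pdf: size 7+11=18, value 49+26=75
Best: 91 pts.

91 pts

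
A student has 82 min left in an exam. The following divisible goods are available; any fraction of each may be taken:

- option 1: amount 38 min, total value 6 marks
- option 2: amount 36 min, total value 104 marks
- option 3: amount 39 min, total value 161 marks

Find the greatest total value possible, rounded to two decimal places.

Take in order of value per unit:
- option 3 (161/39 per unit): all 39 → value 161, running total 161.00
- option 2 (104/36 per unit): all 36 → value 104, running total 265.00
- option 1 (6/38 per unit): 7 of 38 → value 7×6/38 = 1.1053, running total 266.11
Total 266.11.

266.11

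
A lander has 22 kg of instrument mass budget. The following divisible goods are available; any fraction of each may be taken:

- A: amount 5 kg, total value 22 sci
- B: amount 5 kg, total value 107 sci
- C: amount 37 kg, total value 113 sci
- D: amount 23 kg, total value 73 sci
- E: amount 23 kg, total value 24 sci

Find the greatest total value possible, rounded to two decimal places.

167.09

Take in order of value per unit:
- B (107/5 per unit): all 5 → value 107, running total 107.00
- A (22/5 per unit): all 5 → value 22, running total 129.00
- D (73/23 per unit): 12 of 23 → value 12×73/23 = 38.0870, running total 167.09
Total 167.09.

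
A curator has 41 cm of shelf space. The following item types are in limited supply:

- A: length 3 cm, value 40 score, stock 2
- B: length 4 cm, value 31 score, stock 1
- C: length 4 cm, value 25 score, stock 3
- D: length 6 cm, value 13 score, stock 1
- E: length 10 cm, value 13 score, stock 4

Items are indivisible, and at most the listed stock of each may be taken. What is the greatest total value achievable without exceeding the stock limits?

212 score

Top feasible selections:
- 2×A + 1×B + 3×C + 1×D + 1×E: length 38, value 212
- 2×A + 1×B + 3×C + 1×D: length 28, value 199
Best: 212 score.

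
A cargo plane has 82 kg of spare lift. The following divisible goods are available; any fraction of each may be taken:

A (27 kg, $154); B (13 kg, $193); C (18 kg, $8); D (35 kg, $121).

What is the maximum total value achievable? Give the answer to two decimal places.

Take in order of value per unit:
- B (193/13 per unit): all 13 → value 193, running total 193.00
- A (154/27 per unit): all 27 → value 154, running total 347.00
- D (121/35 per unit): all 35 → value 121, running total 468.00
- C (8/18 per unit): 7 of 18 → value 7×8/18 = 3.1111, running total 471.11
Total 471.11.

471.11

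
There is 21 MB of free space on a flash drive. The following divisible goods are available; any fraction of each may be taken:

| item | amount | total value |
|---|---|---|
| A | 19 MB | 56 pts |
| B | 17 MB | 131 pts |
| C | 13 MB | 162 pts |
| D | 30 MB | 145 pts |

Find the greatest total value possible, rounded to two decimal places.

223.65

Take in order of value per unit:
- C (162/13 per unit): all 13 → value 162, running total 162.00
- B (131/17 per unit): 8 of 17 → value 8×131/17 = 61.6471, running total 223.65
Total 223.65.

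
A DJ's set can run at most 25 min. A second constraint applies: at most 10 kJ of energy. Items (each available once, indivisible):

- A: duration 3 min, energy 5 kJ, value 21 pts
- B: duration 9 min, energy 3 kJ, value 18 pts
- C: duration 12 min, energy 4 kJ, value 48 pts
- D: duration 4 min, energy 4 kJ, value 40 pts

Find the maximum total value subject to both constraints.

88 pts

Feasible sets respecting both limits:
- C+D: duration 16, energy 8, value 88
- A+C: duration 15, energy 9, value 69
- B+C: duration 21, energy 7, value 66
- A+D: duration 7, energy 9, value 61
Best: 88 pts.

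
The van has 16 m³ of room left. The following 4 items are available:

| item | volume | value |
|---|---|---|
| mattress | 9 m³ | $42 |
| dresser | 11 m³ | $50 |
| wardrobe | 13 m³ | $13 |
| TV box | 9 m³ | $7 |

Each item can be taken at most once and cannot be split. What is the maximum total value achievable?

Check high-value combinations within 16 m³:
- dresser: volume 11, value 50
- mattress: volume 9, value 42
- wardrobe: volume 13, value 13
- TV box: volume 9, value 7
Best: $50.

$50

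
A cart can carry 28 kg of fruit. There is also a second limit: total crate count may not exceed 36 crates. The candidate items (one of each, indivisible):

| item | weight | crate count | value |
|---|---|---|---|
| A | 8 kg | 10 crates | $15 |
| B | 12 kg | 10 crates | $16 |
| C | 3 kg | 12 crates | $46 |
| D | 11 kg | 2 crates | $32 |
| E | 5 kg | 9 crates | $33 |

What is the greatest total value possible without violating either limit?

Feasible sets respecting both limits:
- A+C+D+E: weight 27, crate count 33, value 126
- C+D+E: weight 19, crate count 23, value 111
- B+C+E: weight 20, crate count 31, value 95
Best: $126.

$126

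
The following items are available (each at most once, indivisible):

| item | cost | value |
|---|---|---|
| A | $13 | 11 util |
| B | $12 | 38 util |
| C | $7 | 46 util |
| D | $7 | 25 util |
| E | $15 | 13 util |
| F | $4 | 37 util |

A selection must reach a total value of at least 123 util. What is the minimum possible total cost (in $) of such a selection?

Subsets with value ≥ 123, sorted by total cost:
- B+C+D+F: cost 30, value 146
- A+B+C+F: cost 36, value 132
- B+C+E+F: cost 38, value 134
Minimum cost: 30 $.

30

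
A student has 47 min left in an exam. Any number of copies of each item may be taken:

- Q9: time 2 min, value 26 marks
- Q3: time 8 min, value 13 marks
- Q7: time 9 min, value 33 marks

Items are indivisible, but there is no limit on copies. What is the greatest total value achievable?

Best value-per-unit is Q9 at 26/2, and filling with it alone uses time 23×2=46. No mix of the others beats 23×26 = 598.

598 marks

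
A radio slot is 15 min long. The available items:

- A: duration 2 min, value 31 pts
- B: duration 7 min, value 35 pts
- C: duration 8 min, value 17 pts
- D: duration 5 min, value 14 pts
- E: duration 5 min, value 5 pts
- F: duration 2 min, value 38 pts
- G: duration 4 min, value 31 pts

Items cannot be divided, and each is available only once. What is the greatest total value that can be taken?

135 pts

This is a 0/1 knapsack; check combinations near the capacity.
- A+B+F+G: duration 2+7+2+4=15, value 31+35+38+31=135
- A+D+F+G: duration 2+5+2+4=13, value 31+14+38+31=114
- A+E+F+G: duration 2+5+2+4=13, value 31+5+38+31=105
- A+B+F: duration 2+7+2=11, value 31+35+38=104
- B+F+G: duration 7+2+4=13, value 35+38+31=104
Best: 135 pts.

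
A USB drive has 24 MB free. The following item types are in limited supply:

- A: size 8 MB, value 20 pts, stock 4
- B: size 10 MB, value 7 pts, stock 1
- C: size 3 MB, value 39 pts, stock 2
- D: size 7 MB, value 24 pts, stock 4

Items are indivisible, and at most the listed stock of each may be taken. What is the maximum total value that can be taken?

126 pts

Best selections within size 24 and stock limits:
- 2×C + 2×D: size 20, value 126
- 1×A + 2×C + 1×D: size 21, value 122
Best: 126 pts.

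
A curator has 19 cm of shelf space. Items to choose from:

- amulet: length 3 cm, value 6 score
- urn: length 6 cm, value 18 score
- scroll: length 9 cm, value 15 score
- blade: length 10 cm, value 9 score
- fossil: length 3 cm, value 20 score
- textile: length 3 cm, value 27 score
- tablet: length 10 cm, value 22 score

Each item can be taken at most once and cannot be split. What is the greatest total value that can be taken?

This is a 0/1 knapsack; check combinations near the capacity.
- amulet+fossil+textile+tablet: length 3+3+3+10=19, value 6+20+27+22=75
- amulet+urn+fossil+textile: length 3+6+3+3=15, value 6+18+20+27=71
- fossil+textile+tablet: length 3+3+10=16, value 20+27+22=69
- amulet+scroll+fossil+textile: length 3+9+3+3=18, value 6+15+20+27=68
- urn+textile+tablet: length 6+3+10=19, value 18+27+22=67
Best: 75 score.

75 score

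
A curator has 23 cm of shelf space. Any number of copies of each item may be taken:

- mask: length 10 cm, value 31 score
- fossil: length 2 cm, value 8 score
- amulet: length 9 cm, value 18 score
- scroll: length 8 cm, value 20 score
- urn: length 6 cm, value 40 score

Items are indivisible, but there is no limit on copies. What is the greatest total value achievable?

136 score

Best value-per-unit is urn at 40/6; filling with it alone gives 3×40 = 120.
Optimal mix: 2×fossil + 3×urn → length 22, value 136.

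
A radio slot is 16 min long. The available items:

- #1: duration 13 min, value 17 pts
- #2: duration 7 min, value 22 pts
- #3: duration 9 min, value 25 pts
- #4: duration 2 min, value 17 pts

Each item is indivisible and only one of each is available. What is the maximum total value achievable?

Check high-value combinations within 16 min:
- #2+#3: duration 7+9=16, value 22+25=47
- #3+#4: duration 9+2=11, value 25+17=42
- #2+#4: duration 7+2=9, value 22+17=39
- #1+#4: duration 13+2=15, value 17+17=34
Best: 47 pts.

47 pts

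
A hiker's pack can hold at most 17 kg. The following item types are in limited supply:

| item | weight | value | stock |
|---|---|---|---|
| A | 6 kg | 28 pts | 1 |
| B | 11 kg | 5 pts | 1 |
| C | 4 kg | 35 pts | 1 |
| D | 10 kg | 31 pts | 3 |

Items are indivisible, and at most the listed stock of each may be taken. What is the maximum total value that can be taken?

Best selections within weight 17 and stock limits:
- 1×C + 1×D: weight 14, value 66
- 1×A + 1×C: weight 10, value 63
- 1×A + 1×D: weight 16, value 59
- 1×B + 1×C: weight 15, value 40
Best: 66 pts.

66 pts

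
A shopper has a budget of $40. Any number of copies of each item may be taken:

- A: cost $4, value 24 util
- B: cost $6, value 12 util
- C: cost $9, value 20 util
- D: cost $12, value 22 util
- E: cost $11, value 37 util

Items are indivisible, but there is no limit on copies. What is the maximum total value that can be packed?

240 util

Best value-per-unit is A at 24/4, and filling with it alone uses cost 10×4=40. No mix of the others beats 10×24 = 240.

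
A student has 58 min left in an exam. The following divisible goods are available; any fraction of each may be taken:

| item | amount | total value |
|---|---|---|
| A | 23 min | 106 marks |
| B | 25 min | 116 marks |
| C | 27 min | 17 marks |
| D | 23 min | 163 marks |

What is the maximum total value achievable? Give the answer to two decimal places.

Take in order of value per unit:
- D (163/23 per unit): all 23 → value 163, running total 163.00
- B (116/25 per unit): all 25 → value 116, running total 279.00
- A (106/23 per unit): 10 of 23 → value 10×106/23 = 46.0870, running total 325.09
Total 325.09.

325.09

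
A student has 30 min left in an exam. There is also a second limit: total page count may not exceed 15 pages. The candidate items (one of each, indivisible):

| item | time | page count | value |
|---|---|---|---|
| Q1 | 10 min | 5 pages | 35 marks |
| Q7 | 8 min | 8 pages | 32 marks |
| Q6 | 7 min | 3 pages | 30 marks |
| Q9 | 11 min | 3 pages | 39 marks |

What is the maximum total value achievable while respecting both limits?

Feasible sets respecting both limits:
- Q1+Q6+Q9: time 28, page count 11, value 104
- Q7+Q6+Q9: time 26, page count 14, value 101
- Q1+Q9: time 21, page count 8, value 74
Best: 104 marks.

104 marks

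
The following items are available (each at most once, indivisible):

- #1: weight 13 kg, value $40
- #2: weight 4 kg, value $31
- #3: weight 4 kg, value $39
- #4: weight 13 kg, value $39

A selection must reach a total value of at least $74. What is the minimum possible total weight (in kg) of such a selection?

Subsets with value ≥ 74, sorted by total weight:
- #1+#3: weight 17, value 79
- #3+#4: weight 17, value 78
- #1+#2+#3: weight 21, value 110
Minimum weight: 17 kg.

17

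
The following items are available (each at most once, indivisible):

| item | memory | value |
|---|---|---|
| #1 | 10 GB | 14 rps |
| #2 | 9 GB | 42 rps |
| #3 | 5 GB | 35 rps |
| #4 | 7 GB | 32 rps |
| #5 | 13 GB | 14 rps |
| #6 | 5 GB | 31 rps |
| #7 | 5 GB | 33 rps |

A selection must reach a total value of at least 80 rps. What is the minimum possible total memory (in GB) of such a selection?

15

Subsets with value ≥ 80, sorted by total memory:
- #3+#6+#7: memory 15, value 99
- #3+#4+#7: memory 17, value 100
- #3+#4+#6: memory 17, value 98
- #4+#6+#7: memory 17, value 96
Minimum memory: 15 GB.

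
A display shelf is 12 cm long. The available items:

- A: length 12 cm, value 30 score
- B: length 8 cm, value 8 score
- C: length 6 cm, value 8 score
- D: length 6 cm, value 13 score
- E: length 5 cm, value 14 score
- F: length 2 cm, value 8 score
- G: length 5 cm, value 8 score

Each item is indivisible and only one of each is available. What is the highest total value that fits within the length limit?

30 score

Check high-value combinations within 12 cm:
- A: length 12, value 30
- E+F+G: length 5+2+5=12, value 14+8+8=30
- D+E: length 6+5=11, value 13+14=27
Best: 30 score.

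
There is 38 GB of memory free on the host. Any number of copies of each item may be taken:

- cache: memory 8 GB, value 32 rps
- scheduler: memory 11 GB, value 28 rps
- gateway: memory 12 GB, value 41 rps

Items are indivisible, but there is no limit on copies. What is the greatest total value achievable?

137 rps

Best value-per-unit is cache at 32/8; filling with it alone gives 4×32 = 128.
Optimal mix: 3×cache + 1×gateway → memory 36, value 137.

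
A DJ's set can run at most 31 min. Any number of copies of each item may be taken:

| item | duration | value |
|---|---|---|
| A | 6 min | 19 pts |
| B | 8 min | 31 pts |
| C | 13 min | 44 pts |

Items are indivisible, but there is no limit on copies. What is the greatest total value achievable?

112 pts

Best value-per-unit is B at 31/8; filling with it alone gives 3×31 = 93.
Optimal mix: 1×A + 3×B → duration 30, value 112.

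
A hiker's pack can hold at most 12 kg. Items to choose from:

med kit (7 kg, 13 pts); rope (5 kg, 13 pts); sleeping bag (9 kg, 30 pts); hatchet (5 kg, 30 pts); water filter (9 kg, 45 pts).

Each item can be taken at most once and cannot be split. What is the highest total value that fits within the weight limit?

45 pts

Check high-value combinations within 12 kg:
- water filter: weight 9, value 45
- rope+hatchet: weight 5+5=10, value 13+30=43
- med kit+hatchet: weight 7+5=12, value 13+30=43
- hatchet: weight 5, value 30
- sleeping bag: weight 9, value 30
Best: 45 pts.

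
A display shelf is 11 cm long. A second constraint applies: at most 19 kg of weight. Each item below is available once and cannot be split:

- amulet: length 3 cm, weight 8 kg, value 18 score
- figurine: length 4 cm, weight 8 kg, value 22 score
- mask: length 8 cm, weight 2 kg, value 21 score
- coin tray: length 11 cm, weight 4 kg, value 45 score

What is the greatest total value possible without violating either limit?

Feasible sets respecting both limits:
- coin tray: length 11, weight 4, value 45
- amulet+figurine: length 7, weight 16, value 40
- amulet+mask: length 11, weight 10, value 39
- figurine: length 4, weight 8, value 22
Best: 45 score.

45 score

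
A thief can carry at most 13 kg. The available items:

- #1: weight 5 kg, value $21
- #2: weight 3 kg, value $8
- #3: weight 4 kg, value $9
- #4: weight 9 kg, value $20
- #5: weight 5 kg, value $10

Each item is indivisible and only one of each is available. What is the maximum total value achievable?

Check high-value combinations within 13 kg:
- #1+#2+#5: weight 5+3+5=13, value 21+8+10=39
- #1+#2+#3: weight 5+3+4=12, value 21+8+9=38
- #1+#5: weight 5+5=10, value 21+10=31
- #1+#3: weight 5+4=9, value 21+9=30
Best: $39.

$39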